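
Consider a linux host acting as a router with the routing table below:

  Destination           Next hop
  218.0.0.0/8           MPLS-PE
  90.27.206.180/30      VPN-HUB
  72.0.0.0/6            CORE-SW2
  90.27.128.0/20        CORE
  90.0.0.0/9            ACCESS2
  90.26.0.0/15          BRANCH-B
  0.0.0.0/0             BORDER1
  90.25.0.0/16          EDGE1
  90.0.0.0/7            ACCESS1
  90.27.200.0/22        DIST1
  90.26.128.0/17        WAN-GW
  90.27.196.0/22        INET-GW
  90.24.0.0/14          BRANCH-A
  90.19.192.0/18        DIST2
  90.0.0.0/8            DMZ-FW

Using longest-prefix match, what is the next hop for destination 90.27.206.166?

Routes whose prefix contains 90.27.206.166:
  0.0.0.0/0 (default, matches everything) -> BORDER1
  90.0.0.0/7 (90.0.0.0 - 91.255.255.255) -> ACCESS1
  90.0.0.0/8 (90.0.0.0 - 90.255.255.255) -> DMZ-FW
  90.0.0.0/9 (90.0.0.0 - 90.127.255.255) -> ACCESS2
  90.24.0.0/14 (90.24.0.0 - 90.27.255.255) -> BRANCH-A
  90.26.0.0/15 (90.26.0.0 - 90.27.255.255) -> BRANCH-B
More-specific entries that do NOT match:
  90.27.206.180/30 (90.27.206.180 - 90.27.206.183) does not contain 90.27.206.166
  90.27.200.0/22 (90.27.200.0 - 90.27.203.255) does not contain 90.27.206.166
  90.27.196.0/22 (90.27.196.0 - 90.27.199.255) does not contain 90.27.206.166
  90.27.128.0/20 (90.27.128.0 - 90.27.143.255) does not contain 90.27.206.166
  90.19.192.0/18 (90.19.192.0 - 90.19.255.255) does not contain 90.27.206.166
  90.26.128.0/17 (90.26.128.0 - 90.26.255.255) does not contain 90.27.206.166
  90.25.0.0/16 (90.25.0.0 - 90.25.255.255) does not contain 90.27.206.166
Longest matching prefix is /15 -> next hop BRANCH-B.

BRANCH-B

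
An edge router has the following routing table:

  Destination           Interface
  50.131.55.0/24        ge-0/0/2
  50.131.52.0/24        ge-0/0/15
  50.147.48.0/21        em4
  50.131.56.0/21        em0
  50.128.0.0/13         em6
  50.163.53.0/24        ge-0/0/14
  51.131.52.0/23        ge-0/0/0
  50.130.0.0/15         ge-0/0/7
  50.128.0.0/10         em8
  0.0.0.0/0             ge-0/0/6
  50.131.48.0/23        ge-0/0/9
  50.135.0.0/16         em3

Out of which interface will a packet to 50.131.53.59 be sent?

ge-0/0/7

Routes whose prefix contains 50.131.53.59:
  0.0.0.0/0 (default, matches everything) -> ge-0/0/6
  50.128.0.0/10 (50.128.0.0 - 50.191.255.255) -> em8
  50.128.0.0/13 (50.128.0.0 - 50.135.255.255) -> em6
  50.130.0.0/15 (50.130.0.0 - 50.131.255.255) -> ge-0/0/7
More-specific entries that do NOT match:
  50.131.55.0/24 (50.131.55.0 - 50.131.55.255) does not contain 50.131.53.59
  50.131.52.0/24 (50.131.52.0 - 50.131.52.255) does not contain 50.131.53.59
  50.163.53.0/24 (50.163.53.0 - 50.163.53.255) does not contain 50.131.53.59
  51.131.52.0/23 (51.131.52.0 - 51.131.53.255) does not contain 50.131.53.59
  50.131.48.0/23 (50.131.48.0 - 50.131.49.255) does not contain 50.131.53.59
  50.147.48.0/21 (50.147.48.0 - 50.147.55.255) does not contain 50.131.53.59
  50.131.56.0/21 (50.131.56.0 - 50.131.63.255) does not contain 50.131.53.59
  50.135.0.0/16 (50.135.0.0 - 50.135.255.255) does not contain 50.131.53.59
Longest matching prefix is /15 -> interface ge-0/0/7.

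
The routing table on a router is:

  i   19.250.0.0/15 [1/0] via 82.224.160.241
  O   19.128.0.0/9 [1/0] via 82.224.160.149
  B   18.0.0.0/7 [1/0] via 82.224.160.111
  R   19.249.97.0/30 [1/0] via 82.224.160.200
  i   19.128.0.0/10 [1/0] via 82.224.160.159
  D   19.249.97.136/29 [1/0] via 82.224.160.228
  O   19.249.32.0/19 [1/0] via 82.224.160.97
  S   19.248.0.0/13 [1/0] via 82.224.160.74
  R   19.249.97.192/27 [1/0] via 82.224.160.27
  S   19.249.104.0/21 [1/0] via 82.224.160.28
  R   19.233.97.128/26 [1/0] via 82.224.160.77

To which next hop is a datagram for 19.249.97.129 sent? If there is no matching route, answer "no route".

Routes whose prefix contains 19.249.97.129:
  18.0.0.0/7 (18.0.0.0 - 19.255.255.255) -> 82.224.160.111
  19.128.0.0/9 (19.128.0.0 - 19.255.255.255) -> 82.224.160.149
  19.248.0.0/13 (19.248.0.0 - 19.255.255.255) -> 82.224.160.74
More-specific entries that do NOT match:
  19.249.97.0/30 (19.249.97.0 - 19.249.97.3) does not contain 19.249.97.129
  19.249.97.136/29 (19.249.97.136 - 19.249.97.143) does not contain 19.249.97.129
  19.249.97.192/27 (19.249.97.192 - 19.249.97.223) does not contain 19.249.97.129
  19.233.97.128/26 (19.233.97.128 - 19.233.97.191) does not contain 19.249.97.129
  19.249.104.0/21 (19.249.104.0 - 19.249.111.255) does not contain 19.249.97.129
  19.249.32.0/19 (19.249.32.0 - 19.249.63.255) does not contain 19.249.97.129
  19.250.0.0/15 (19.250.0.0 - 19.251.255.255) does not contain 19.249.97.129
Longest matching prefix is /13 -> next hop 82.224.160.74.

82.224.160.74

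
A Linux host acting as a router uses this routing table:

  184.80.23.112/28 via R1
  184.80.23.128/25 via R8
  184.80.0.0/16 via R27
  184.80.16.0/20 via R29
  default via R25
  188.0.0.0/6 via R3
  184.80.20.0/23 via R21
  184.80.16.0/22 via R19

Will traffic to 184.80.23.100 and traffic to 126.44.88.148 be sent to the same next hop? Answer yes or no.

no

184.80.23.100: longest match 184.80.16.0/20 -> R29
126.44.88.148: longest match 0.0.0.0/0 -> R25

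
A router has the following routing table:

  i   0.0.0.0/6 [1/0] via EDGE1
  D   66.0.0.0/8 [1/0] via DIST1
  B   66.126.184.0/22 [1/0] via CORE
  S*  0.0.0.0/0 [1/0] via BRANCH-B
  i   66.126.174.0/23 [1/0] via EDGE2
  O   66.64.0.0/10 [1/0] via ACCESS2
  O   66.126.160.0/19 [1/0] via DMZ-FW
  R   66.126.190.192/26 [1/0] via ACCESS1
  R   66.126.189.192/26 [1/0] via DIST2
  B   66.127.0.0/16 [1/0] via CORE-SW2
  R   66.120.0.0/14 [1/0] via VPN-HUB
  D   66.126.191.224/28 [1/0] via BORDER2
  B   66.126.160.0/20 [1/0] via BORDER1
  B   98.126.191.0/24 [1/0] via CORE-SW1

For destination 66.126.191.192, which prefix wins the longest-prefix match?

66.126.160.0/19

Entries matching 66.126.191.192:
  0.0.0.0/0 (default, matches everything)
  66.0.0.0/8 (66.0.0.0 - 66.255.255.255)
  66.64.0.0/10 (66.64.0.0 - 66.127.255.255)
  66.126.160.0/19 (66.126.160.0 - 66.126.191.255)
Most specific is 66.126.160.0/19.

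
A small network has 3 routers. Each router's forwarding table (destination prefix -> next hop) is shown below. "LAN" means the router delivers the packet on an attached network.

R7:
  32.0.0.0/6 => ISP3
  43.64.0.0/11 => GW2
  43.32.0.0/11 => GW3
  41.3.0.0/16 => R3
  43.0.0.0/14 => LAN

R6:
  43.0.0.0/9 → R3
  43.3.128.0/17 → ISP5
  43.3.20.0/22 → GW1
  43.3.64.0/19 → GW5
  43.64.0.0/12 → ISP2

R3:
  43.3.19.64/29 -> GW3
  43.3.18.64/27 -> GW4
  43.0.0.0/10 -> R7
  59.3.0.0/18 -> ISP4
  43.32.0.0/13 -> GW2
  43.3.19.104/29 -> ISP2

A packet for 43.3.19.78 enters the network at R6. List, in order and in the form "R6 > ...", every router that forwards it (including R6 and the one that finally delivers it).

R6 > R3 > R7

At R6: longest match for 43.3.19.78 is 43.0.0.0/9 -> R3
At R3: longest match for 43.3.19.78 is 43.0.0.0/10 -> R7
At R7: longest match for 43.3.19.78 is 43.0.0.0/14 -> LAN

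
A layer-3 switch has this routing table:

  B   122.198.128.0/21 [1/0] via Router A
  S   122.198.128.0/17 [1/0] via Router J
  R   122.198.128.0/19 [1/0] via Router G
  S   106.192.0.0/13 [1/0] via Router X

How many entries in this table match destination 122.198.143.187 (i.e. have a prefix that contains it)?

Prefixes containing 122.198.143.187:
  122.198.128.0/17 (122.198.128.0 - 122.198.255.255)
  122.198.128.0/19 (122.198.128.0 - 122.198.159.255)
Total matching entries: 2.

2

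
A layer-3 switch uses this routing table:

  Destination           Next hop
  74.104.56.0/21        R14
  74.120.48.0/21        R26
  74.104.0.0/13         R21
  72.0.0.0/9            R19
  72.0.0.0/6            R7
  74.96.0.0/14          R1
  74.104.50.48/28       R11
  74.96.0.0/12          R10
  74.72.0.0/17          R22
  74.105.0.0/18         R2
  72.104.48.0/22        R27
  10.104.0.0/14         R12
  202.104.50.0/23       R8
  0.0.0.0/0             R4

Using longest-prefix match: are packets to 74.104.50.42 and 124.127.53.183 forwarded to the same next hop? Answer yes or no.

no

74.104.50.42: longest match 74.104.0.0/13 -> R21
124.127.53.183: longest match 0.0.0.0/0 -> R4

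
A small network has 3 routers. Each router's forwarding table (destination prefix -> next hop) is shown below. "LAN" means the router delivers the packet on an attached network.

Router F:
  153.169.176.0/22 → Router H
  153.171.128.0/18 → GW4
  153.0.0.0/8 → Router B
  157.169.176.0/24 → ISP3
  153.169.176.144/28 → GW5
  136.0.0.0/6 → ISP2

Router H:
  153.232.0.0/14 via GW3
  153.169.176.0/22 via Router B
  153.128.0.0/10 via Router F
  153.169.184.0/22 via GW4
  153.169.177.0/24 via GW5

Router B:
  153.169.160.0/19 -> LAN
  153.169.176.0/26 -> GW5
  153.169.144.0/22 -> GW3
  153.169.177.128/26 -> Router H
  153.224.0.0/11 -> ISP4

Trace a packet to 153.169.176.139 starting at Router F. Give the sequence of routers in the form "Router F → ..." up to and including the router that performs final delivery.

At Router F: longest match for 153.169.176.139 is 153.169.176.0/22 -> Router H
At Router H: longest match for 153.169.176.139 is 153.169.176.0/22 -> Router B
At Router B: longest match for 153.169.176.139 is 153.169.160.0/19 -> LAN

Router F → Router H → Router B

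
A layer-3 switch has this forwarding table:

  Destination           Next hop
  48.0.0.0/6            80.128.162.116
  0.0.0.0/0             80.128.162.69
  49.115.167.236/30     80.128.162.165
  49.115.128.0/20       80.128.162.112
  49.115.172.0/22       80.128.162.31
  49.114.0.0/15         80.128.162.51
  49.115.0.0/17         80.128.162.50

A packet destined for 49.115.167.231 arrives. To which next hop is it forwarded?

Routes whose prefix contains 49.115.167.231:
  0.0.0.0/0 (default, matches everything) -> 80.128.162.69
  48.0.0.0/6 (48.0.0.0 - 51.255.255.255) -> 80.128.162.116
  49.114.0.0/15 (49.114.0.0 - 49.115.255.255) -> 80.128.162.51
More-specific entries that do NOT match:
  49.115.167.236/30 (49.115.167.236 - 49.115.167.239) does not contain 49.115.167.231
  49.115.172.0/22 (49.115.172.0 - 49.115.175.255) does not contain 49.115.167.231
  49.115.128.0/20 (49.115.128.0 - 49.115.143.255) does not contain 49.115.167.231
  49.115.0.0/17 (49.115.0.0 - 49.115.127.255) does not contain 49.115.167.231
Longest matching prefix is /15 -> next hop 80.128.162.51.

80.128.162.51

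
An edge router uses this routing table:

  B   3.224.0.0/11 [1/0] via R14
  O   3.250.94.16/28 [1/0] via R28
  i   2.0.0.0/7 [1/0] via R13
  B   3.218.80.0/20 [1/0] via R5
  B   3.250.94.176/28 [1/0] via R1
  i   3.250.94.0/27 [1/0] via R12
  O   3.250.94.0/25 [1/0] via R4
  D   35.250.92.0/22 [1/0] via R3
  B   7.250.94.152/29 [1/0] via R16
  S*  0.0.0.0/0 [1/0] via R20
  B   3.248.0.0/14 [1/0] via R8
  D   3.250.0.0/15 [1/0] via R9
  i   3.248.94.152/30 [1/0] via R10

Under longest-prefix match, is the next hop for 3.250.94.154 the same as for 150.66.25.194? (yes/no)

no

3.250.94.154: longest match 3.250.0.0/15 -> R9
150.66.25.194: longest match 0.0.0.0/0 -> R20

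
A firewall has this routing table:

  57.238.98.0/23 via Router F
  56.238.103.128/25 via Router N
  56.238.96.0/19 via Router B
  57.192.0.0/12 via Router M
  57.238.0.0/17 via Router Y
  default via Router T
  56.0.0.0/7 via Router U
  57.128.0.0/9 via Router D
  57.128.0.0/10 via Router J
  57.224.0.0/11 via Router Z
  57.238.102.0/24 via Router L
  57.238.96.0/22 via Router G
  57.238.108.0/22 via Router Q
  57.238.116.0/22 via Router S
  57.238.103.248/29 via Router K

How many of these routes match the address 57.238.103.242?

Prefixes containing 57.238.103.242:
  0.0.0.0/0 (default, matches everything)
  56.0.0.0/7 (56.0.0.0 - 57.255.255.255)
  57.128.0.0/9 (57.128.0.0 - 57.255.255.255)
  57.224.0.0/11 (57.224.0.0 - 57.255.255.255)
  57.238.0.0/17 (57.238.0.0 - 57.238.127.255)
Total matching entries: 5.

5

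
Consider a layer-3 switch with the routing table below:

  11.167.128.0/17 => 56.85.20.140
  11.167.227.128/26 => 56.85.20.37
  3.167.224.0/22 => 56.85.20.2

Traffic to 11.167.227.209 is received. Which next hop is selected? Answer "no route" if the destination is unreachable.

Routes whose prefix contains 11.167.227.209:
  11.167.128.0/17 (11.167.128.0 - 11.167.255.255) -> 56.85.20.140
More-specific entries that do NOT match:
  11.167.227.128/26 (11.167.227.128 - 11.167.227.191) does not contain 11.167.227.209
  3.167.224.0/22 (3.167.224.0 - 3.167.227.255) does not contain 11.167.227.209
Longest matching prefix is /17 -> next hop 56.85.20.140.

56.85.20.140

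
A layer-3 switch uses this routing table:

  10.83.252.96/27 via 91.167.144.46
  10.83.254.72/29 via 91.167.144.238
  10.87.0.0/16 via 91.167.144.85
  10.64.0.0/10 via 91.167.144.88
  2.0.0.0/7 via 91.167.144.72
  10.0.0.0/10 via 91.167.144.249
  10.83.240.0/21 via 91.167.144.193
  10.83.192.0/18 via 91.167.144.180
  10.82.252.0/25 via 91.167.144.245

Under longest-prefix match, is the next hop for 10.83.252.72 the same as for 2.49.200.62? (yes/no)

no

10.83.252.72: longest match 10.83.192.0/18 -> 91.167.144.180
2.49.200.62: longest match 2.0.0.0/7 -> 91.167.144.72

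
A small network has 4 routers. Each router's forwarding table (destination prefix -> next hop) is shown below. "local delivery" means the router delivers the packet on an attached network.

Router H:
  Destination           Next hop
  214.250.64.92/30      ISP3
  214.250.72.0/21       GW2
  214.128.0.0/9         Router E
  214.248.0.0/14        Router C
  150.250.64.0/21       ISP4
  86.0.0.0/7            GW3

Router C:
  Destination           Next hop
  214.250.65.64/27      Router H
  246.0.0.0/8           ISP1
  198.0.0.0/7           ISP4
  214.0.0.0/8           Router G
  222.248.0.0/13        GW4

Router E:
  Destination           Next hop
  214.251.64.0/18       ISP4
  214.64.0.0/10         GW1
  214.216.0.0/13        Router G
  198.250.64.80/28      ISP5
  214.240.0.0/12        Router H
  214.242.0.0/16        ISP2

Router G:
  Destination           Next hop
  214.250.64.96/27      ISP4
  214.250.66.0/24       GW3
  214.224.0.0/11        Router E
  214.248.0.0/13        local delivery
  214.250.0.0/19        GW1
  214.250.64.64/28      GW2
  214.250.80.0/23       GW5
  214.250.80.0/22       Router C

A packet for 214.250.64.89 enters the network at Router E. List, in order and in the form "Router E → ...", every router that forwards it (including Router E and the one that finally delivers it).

At Router E: longest match for 214.250.64.89 is 214.240.0.0/12 -> Router H
At Router H: longest match for 214.250.64.89 is 214.248.0.0/14 -> Router C
At Router C: longest match for 214.250.64.89 is 214.0.0.0/8 -> Router G
At Router G: longest match for 214.250.64.89 is 214.248.0.0/13 -> local delivery

Router E → Router H → Router C → Router G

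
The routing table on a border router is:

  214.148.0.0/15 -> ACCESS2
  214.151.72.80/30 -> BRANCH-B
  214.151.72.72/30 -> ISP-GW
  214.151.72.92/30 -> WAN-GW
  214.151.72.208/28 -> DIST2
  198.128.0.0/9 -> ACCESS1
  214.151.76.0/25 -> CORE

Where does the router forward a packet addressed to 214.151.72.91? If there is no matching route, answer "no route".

No entry's prefix contains 214.151.72.91; there is no default route.

no route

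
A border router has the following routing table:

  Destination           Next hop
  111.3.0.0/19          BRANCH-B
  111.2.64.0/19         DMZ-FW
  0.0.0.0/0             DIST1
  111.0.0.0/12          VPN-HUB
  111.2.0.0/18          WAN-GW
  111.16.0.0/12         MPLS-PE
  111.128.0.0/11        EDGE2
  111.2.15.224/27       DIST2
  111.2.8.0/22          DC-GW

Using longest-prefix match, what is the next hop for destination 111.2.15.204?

Routes whose prefix contains 111.2.15.204:
  0.0.0.0/0 (default, matches everything) -> DIST1
  111.0.0.0/12 (111.0.0.0 - 111.15.255.255) -> VPN-HUB
  111.2.0.0/18 (111.2.0.0 - 111.2.63.255) -> WAN-GW
More-specific entries that do NOT match:
  111.2.15.224/27 (111.2.15.224 - 111.2.15.255) does not contain 111.2.15.204
  111.2.8.0/22 (111.2.8.0 - 111.2.11.255) does not contain 111.2.15.204
  111.3.0.0/19 (111.3.0.0 - 111.3.31.255) does not contain 111.2.15.204
  111.2.64.0/19 (111.2.64.0 - 111.2.95.255) does not contain 111.2.15.204
Longest matching prefix is /18 -> next hop WAN-GW.

WAN-GW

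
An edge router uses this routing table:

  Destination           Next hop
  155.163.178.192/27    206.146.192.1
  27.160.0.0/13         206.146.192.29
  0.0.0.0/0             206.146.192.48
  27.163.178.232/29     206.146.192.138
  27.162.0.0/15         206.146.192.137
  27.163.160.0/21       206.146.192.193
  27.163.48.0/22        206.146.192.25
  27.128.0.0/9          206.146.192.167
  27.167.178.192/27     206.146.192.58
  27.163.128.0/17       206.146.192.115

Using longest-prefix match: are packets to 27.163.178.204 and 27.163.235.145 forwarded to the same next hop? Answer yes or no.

27.163.178.204: longest match 27.163.128.0/17 -> 206.146.192.115
27.163.235.145: longest match 27.163.128.0/17 -> 206.146.192.115

yes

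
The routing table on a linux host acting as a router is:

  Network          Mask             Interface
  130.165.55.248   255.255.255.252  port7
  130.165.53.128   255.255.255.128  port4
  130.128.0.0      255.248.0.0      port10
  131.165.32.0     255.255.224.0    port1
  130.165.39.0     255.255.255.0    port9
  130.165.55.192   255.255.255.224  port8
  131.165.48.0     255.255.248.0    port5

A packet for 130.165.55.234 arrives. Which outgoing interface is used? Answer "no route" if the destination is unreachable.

no route

No entry's prefix contains 130.165.55.234; there is no default route.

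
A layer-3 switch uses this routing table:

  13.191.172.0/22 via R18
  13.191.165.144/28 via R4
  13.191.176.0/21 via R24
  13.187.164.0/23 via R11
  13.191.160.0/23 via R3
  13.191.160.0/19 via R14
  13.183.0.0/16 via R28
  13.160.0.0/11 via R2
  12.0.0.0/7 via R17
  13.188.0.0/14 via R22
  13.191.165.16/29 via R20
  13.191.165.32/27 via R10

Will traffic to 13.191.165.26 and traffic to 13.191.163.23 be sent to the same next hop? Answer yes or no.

13.191.165.26: longest match 13.191.160.0/19 -> R14
13.191.163.23: longest match 13.191.160.0/19 -> R14

yes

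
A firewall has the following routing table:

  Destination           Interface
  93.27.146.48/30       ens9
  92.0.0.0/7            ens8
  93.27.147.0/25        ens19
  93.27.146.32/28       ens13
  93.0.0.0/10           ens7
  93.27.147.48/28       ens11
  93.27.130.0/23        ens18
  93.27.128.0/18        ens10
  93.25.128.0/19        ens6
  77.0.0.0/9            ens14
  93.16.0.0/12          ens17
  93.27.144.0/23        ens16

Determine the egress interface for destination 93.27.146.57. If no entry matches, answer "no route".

Routes whose prefix contains 93.27.146.57:
  92.0.0.0/7 (92.0.0.0 - 93.255.255.255) -> ens8
  93.0.0.0/10 (93.0.0.0 - 93.63.255.255) -> ens7
  93.16.0.0/12 (93.16.0.0 - 93.31.255.255) -> ens17
  93.27.128.0/18 (93.27.128.0 - 93.27.191.255) -> ens10
More-specific entries that do NOT match:
  93.27.146.48/30 (93.27.146.48 - 93.27.146.51) does not contain 93.27.146.57
  93.27.146.32/28 (93.27.146.32 - 93.27.146.47) does not contain 93.27.146.57
  93.27.147.48/28 (93.27.147.48 - 93.27.147.63) does not contain 93.27.146.57
  93.27.147.0/25 (93.27.147.0 - 93.27.147.127) does not contain 93.27.146.57
  93.27.130.0/23 (93.27.130.0 - 93.27.131.255) does not contain 93.27.146.57
  93.27.144.0/23 (93.27.144.0 - 93.27.145.255) does not contain 93.27.146.57
  93.25.128.0/19 (93.25.128.0 - 93.25.159.255) does not contain 93.27.146.57
Longest matching prefix is /18 -> interface ens10.

ens10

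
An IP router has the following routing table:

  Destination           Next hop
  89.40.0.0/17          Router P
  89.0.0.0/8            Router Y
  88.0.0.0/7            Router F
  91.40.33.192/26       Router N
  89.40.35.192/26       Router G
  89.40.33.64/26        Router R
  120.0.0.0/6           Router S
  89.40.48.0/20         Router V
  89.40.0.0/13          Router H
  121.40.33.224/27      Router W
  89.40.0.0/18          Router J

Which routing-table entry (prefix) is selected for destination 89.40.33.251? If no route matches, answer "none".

89.40.0.0/18

Entries matching 89.40.33.251:
  88.0.0.0/7 (88.0.0.0 - 89.255.255.255)
  89.0.0.0/8 (89.0.0.0 - 89.255.255.255)
  89.40.0.0/13 (89.40.0.0 - 89.47.255.255)
  89.40.0.0/17 (89.40.0.0 - 89.40.127.255)
  89.40.0.0/18 (89.40.0.0 - 89.40.63.255)
Most specific is 89.40.0.0/18.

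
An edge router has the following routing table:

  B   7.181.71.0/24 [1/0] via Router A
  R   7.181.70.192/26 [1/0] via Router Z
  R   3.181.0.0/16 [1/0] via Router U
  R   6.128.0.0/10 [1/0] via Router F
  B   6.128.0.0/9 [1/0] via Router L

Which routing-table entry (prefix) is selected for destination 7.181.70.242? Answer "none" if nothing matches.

Entries matching 7.181.70.242:
  7.181.70.192/26 (7.181.70.192 - 7.181.70.255)
Most specific is 7.181.70.192/26.

7.181.70.192/26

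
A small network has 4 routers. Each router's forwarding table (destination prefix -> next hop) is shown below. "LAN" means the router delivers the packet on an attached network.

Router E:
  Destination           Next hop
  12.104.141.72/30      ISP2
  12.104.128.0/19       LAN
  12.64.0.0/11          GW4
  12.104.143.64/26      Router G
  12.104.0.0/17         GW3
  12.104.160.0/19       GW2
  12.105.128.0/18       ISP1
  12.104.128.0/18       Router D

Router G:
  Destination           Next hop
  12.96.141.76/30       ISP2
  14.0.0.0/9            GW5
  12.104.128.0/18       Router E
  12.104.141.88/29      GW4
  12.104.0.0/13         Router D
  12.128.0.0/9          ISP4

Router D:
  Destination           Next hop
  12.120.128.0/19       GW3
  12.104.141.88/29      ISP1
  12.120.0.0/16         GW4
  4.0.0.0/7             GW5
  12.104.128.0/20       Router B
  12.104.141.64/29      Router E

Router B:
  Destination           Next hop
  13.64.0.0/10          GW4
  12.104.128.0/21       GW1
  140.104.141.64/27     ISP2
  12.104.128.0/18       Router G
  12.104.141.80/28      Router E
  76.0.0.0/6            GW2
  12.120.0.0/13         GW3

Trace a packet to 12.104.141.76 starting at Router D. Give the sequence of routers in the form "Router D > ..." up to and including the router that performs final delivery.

At Router D: longest match for 12.104.141.76 is 12.104.128.0/20 -> Router B
At Router B: longest match for 12.104.141.76 is 12.104.128.0/18 -> Router G
At Router G: longest match for 12.104.141.76 is 12.104.128.0/18 -> Router E
At Router E: longest match for 12.104.141.76 is 12.104.128.0/19 -> LAN

Router D > Router B > Router G > Router E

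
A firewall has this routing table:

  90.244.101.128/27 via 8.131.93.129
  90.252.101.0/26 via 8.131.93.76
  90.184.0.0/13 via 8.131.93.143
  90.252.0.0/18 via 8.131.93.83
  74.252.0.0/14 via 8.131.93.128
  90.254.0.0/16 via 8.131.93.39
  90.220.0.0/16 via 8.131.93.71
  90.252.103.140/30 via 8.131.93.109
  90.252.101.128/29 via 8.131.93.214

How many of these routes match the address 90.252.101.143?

No listed prefix contains 90.252.101.143.
Total matching entries: 0.

0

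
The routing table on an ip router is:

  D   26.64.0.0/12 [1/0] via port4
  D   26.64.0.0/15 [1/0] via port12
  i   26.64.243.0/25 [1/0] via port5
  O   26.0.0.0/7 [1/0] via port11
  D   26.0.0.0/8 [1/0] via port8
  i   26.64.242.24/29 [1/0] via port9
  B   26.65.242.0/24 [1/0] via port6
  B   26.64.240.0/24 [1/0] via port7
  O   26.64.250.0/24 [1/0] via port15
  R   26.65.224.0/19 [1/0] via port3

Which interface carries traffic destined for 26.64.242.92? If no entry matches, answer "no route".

Routes whose prefix contains 26.64.242.92:
  26.0.0.0/7 (26.0.0.0 - 27.255.255.255) -> port11
  26.0.0.0/8 (26.0.0.0 - 26.255.255.255) -> port8
  26.64.0.0/12 (26.64.0.0 - 26.79.255.255) -> port4
  26.64.0.0/15 (26.64.0.0 - 26.65.255.255) -> port12
More-specific entries that do NOT match:
  26.64.242.24/29 (26.64.242.24 - 26.64.242.31) does not contain 26.64.242.92
  26.64.243.0/25 (26.64.243.0 - 26.64.243.127) does not contain 26.64.242.92
  26.65.242.0/24 (26.65.242.0 - 26.65.242.255) does not contain 26.64.242.92
  26.64.240.0/24 (26.64.240.0 - 26.64.240.255) does not contain 26.64.242.92
  26.64.250.0/24 (26.64.250.0 - 26.64.250.255) does not contain 26.64.242.92
  26.65.224.0/19 (26.65.224.0 - 26.65.255.255) does not contain 26.64.242.92
Longest matching prefix is /15 -> interface port12.

port12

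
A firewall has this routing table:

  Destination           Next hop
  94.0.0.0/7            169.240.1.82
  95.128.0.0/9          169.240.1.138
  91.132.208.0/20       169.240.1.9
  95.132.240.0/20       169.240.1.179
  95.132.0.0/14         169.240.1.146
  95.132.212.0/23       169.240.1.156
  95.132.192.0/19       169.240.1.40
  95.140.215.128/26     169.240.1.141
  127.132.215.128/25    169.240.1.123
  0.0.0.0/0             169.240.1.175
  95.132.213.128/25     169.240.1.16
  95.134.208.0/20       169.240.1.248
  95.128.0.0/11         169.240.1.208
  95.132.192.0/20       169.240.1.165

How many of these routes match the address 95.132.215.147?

6

Prefixes containing 95.132.215.147:
  0.0.0.0/0 (default, matches everything)
  94.0.0.0/7 (94.0.0.0 - 95.255.255.255)
  95.128.0.0/9 (95.128.0.0 - 95.255.255.255)
  95.128.0.0/11 (95.128.0.0 - 95.159.255.255)
  95.132.0.0/14 (95.132.0.0 - 95.135.255.255)
  95.132.192.0/19 (95.132.192.0 - 95.132.223.255)
Total matching entries: 6.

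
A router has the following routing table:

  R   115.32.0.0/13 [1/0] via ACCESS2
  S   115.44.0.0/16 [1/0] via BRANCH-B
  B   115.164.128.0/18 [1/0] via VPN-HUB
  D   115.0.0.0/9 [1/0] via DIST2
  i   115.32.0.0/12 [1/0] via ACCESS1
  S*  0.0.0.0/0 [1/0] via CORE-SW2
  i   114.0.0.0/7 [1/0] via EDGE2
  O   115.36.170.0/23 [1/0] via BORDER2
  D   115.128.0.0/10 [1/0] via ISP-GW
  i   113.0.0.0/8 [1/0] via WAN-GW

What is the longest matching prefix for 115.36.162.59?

115.32.0.0/13

Entries matching 115.36.162.59:
  0.0.0.0/0 (default, matches everything)
  114.0.0.0/7 (114.0.0.0 - 115.255.255.255)
  115.0.0.0/9 (115.0.0.0 - 115.127.255.255)
  115.32.0.0/12 (115.32.0.0 - 115.47.255.255)
  115.32.0.0/13 (115.32.0.0 - 115.39.255.255)
Most specific is 115.32.0.0/13.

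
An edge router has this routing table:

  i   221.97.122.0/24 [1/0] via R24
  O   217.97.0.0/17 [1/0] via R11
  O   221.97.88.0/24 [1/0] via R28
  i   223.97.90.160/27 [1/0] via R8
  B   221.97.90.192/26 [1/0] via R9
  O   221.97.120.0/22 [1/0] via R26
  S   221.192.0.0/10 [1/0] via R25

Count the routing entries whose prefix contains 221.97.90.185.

0

No listed prefix contains 221.97.90.185.
Total matching entries: 0.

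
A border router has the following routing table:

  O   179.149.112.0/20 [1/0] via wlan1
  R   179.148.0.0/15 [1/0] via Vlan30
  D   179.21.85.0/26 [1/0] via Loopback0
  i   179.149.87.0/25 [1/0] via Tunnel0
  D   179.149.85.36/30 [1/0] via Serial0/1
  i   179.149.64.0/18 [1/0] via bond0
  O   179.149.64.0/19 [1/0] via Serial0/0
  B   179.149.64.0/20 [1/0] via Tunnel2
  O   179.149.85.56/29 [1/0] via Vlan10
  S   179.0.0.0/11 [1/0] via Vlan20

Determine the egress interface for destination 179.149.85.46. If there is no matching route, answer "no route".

Routes whose prefix contains 179.149.85.46:
  179.148.0.0/15 (179.148.0.0 - 179.149.255.255) -> Vlan30
  179.149.64.0/18 (179.149.64.0 - 179.149.127.255) -> bond0
  179.149.64.0/19 (179.149.64.0 - 179.149.95.255) -> Serial0/0
More-specific entries that do NOT match:
  179.149.85.36/30 (179.149.85.36 - 179.149.85.39) does not contain 179.149.85.46
  179.149.85.56/29 (179.149.85.56 - 179.149.85.63) does not contain 179.149.85.46
  179.21.85.0/26 (179.21.85.0 - 179.21.85.63) does not contain 179.149.85.46
  179.149.87.0/25 (179.149.87.0 - 179.149.87.127) does not contain 179.149.85.46
  179.149.112.0/20 (179.149.112.0 - 179.149.127.255) does not contain 179.149.85.46
  179.149.64.0/20 (179.149.64.0 - 179.149.79.255) does not contain 179.149.85.46
Longest matching prefix is /19 -> interface Serial0/0.

Serial0/0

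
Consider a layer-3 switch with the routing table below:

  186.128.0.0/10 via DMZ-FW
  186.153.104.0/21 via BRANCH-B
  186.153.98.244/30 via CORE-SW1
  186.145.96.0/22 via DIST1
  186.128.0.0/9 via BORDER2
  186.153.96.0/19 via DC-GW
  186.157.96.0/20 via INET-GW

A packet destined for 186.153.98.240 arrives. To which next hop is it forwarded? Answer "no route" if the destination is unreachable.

Routes whose prefix contains 186.153.98.240:
  186.128.0.0/9 (186.128.0.0 - 186.255.255.255) -> BORDER2
  186.128.0.0/10 (186.128.0.0 - 186.191.255.255) -> DMZ-FW
  186.153.96.0/19 (186.153.96.0 - 186.153.127.255) -> DC-GW
More-specific entries that do NOT match:
  186.153.98.244/30 (186.153.98.244 - 186.153.98.247) does not contain 186.153.98.240
  186.145.96.0/22 (186.145.96.0 - 186.145.99.255) does not contain 186.153.98.240
  186.153.104.0/21 (186.153.104.0 - 186.153.111.255) does not contain 186.153.98.240
  186.157.96.0/20 (186.157.96.0 - 186.157.111.255) does not contain 186.153.98.240
Longest matching prefix is /19 -> next hop DC-GW.

DC-GW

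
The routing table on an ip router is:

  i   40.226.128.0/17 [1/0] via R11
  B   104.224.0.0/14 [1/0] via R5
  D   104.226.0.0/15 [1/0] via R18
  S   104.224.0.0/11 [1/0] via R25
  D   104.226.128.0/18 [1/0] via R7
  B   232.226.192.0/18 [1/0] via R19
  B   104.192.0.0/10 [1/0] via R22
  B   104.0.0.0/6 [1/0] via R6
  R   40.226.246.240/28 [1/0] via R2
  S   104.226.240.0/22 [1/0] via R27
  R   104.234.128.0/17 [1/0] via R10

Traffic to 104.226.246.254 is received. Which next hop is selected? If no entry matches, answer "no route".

Routes whose prefix contains 104.226.246.254:
  104.0.0.0/6 (104.0.0.0 - 107.255.255.255) -> R6
  104.192.0.0/10 (104.192.0.0 - 104.255.255.255) -> R22
  104.224.0.0/11 (104.224.0.0 - 104.255.255.255) -> R25
  104.224.0.0/14 (104.224.0.0 - 104.227.255.255) -> R5
  104.226.0.0/15 (104.226.0.0 - 104.227.255.255) -> R18
More-specific entries that do NOT match:
  40.226.246.240/28 (40.226.246.240 - 40.226.246.255) does not contain 104.226.246.254
  104.226.240.0/22 (104.226.240.0 - 104.226.243.255) does not contain 104.226.246.254
  104.226.128.0/18 (104.226.128.0 - 104.226.191.255) does not contain 104.226.246.254
  232.226.192.0/18 (232.226.192.0 - 232.226.255.255) does not contain 104.226.246.254
  40.226.128.0/17 (40.226.128.0 - 40.226.255.255) does not contain 104.226.246.254
  104.234.128.0/17 (104.234.128.0 - 104.234.255.255) does not contain 104.226.246.254
Longest matching prefix is /15 -> next hop R18.

R18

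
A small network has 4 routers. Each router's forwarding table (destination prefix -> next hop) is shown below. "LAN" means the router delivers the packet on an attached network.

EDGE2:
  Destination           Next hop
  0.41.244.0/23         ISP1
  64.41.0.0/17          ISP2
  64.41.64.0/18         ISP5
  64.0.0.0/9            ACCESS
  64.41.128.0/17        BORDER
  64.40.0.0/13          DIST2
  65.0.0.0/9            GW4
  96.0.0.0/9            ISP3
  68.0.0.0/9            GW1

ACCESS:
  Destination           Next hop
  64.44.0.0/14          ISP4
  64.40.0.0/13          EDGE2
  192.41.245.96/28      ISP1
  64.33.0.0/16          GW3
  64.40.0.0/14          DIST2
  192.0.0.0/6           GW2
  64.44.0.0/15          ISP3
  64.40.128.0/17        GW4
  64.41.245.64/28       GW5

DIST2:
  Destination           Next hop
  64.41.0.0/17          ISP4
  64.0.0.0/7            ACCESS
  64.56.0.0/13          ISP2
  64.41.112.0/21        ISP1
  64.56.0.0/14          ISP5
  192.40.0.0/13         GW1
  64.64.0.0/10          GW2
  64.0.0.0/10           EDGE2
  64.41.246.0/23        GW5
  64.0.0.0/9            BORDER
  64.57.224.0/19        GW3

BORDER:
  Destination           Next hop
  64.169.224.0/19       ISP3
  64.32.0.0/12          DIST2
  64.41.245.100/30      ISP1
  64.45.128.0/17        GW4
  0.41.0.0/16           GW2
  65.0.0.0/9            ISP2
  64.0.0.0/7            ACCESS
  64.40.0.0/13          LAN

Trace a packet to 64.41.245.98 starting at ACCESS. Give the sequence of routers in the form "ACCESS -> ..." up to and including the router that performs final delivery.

ACCESS -> DIST2 -> EDGE2 -> BORDER

At ACCESS: longest match for 64.41.245.98 is 64.40.0.0/14 -> DIST2
At DIST2: longest match for 64.41.245.98 is 64.0.0.0/10 -> EDGE2
At EDGE2: longest match for 64.41.245.98 is 64.41.128.0/17 -> BORDER
At BORDER: longest match for 64.41.245.98 is 64.40.0.0/13 -> LAN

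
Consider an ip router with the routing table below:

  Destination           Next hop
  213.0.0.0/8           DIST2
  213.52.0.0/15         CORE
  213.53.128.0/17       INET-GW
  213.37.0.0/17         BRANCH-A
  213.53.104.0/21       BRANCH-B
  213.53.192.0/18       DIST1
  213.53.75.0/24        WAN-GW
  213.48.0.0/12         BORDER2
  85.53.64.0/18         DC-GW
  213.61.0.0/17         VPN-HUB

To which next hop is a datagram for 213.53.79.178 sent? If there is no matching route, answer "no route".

CORE

Routes whose prefix contains 213.53.79.178:
  213.0.0.0/8 (213.0.0.0 - 213.255.255.255) -> DIST2
  213.48.0.0/12 (213.48.0.0 - 213.63.255.255) -> BORDER2
  213.52.0.0/15 (213.52.0.0 - 213.53.255.255) -> CORE
More-specific entries that do NOT match:
  213.53.75.0/24 (213.53.75.0 - 213.53.75.255) does not contain 213.53.79.178
  213.53.104.0/21 (213.53.104.0 - 213.53.111.255) does not contain 213.53.79.178
  213.53.192.0/18 (213.53.192.0 - 213.53.255.255) does not contain 213.53.79.178
  85.53.64.0/18 (85.53.64.0 - 85.53.127.255) does not contain 213.53.79.178
  213.53.128.0/17 (213.53.128.0 - 213.53.255.255) does not contain 213.53.79.178
  213.37.0.0/17 (213.37.0.0 - 213.37.127.255) does not contain 213.53.79.178
  213.61.0.0/17 (213.61.0.0 - 213.61.127.255) does not contain 213.53.79.178
Longest matching prefix is /15 -> next hop CORE.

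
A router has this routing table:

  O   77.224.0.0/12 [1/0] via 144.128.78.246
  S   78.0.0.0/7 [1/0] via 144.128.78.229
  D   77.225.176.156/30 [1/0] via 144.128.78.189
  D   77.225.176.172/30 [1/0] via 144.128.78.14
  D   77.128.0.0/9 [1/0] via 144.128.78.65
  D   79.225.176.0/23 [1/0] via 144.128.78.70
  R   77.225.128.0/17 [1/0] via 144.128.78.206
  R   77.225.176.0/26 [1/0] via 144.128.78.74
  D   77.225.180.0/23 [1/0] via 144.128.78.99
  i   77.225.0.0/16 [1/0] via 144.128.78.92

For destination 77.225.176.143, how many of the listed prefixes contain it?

4

Prefixes containing 77.225.176.143:
  77.128.0.0/9 (77.128.0.0 - 77.255.255.255)
  77.224.0.0/12 (77.224.0.0 - 77.239.255.255)
  77.225.0.0/16 (77.225.0.0 - 77.225.255.255)
  77.225.128.0/17 (77.225.128.0 - 77.225.255.255)
Total matching entries: 4.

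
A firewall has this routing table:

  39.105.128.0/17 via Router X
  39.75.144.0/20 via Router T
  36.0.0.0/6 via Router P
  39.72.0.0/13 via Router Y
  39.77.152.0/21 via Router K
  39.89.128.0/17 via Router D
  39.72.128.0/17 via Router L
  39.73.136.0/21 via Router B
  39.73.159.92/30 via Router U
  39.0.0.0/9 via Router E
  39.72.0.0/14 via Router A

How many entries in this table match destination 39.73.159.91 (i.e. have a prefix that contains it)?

4

Prefixes containing 39.73.159.91:
  36.0.0.0/6 (36.0.0.0 - 39.255.255.255)
  39.0.0.0/9 (39.0.0.0 - 39.127.255.255)
  39.72.0.0/13 (39.72.0.0 - 39.79.255.255)
  39.72.0.0/14 (39.72.0.0 - 39.75.255.255)
Total matching entries: 4.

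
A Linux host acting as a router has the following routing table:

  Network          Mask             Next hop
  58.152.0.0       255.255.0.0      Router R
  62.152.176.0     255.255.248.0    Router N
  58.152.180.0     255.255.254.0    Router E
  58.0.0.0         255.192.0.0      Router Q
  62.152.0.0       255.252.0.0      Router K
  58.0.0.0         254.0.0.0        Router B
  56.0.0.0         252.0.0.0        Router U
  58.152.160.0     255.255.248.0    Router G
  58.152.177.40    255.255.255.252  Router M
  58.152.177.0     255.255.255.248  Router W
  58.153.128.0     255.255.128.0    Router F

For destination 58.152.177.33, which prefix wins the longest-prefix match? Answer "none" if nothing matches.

58.152.0.0/16

Entries matching 58.152.177.33:
  56.0.0.0/6 (56.0.0.0 - 59.255.255.255)
  58.0.0.0/7 (58.0.0.0 - 59.255.255.255)
  58.152.0.0/16 (58.152.0.0 - 58.152.255.255)
Most specific is 58.152.0.0/16.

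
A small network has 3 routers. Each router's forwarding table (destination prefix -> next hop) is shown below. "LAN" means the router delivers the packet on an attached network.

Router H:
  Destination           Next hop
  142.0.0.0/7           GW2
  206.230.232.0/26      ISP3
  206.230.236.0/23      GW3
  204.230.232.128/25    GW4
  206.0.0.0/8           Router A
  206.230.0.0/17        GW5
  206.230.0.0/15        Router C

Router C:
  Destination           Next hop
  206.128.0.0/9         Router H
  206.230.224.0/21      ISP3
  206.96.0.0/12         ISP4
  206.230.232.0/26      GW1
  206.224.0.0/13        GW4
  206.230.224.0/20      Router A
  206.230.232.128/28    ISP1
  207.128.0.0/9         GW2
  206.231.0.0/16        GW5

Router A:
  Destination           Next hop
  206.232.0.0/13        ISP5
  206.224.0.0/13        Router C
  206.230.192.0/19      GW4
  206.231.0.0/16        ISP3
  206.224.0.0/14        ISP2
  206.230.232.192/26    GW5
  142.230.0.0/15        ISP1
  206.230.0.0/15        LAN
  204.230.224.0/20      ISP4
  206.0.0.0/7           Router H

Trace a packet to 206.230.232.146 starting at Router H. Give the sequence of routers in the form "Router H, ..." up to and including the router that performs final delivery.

At Router H: longest match for 206.230.232.146 is 206.230.0.0/15 -> Router C
At Router C: longest match for 206.230.232.146 is 206.230.224.0/20 -> Router A
At Router A: longest match for 206.230.232.146 is 206.230.0.0/15 -> LAN

Router H, Router C, Router A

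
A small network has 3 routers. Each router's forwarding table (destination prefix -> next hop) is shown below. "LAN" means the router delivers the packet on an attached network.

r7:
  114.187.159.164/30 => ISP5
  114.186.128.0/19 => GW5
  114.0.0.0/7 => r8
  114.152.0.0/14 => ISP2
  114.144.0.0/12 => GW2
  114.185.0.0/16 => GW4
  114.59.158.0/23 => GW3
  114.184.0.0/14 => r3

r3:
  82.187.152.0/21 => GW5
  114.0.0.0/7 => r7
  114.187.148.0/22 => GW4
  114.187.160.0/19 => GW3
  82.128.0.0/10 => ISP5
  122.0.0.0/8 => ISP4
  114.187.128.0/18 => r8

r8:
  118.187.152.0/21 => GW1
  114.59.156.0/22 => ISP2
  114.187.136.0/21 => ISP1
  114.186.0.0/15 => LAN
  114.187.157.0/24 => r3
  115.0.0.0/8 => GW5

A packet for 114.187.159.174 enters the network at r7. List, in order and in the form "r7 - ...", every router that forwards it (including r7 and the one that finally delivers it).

r7 - r3 - r8

At r7: longest match for 114.187.159.174 is 114.184.0.0/14 -> r3
At r3: longest match for 114.187.159.174 is 114.187.128.0/18 -> r8
At r8: longest match for 114.187.159.174 is 114.186.0.0/15 -> LAN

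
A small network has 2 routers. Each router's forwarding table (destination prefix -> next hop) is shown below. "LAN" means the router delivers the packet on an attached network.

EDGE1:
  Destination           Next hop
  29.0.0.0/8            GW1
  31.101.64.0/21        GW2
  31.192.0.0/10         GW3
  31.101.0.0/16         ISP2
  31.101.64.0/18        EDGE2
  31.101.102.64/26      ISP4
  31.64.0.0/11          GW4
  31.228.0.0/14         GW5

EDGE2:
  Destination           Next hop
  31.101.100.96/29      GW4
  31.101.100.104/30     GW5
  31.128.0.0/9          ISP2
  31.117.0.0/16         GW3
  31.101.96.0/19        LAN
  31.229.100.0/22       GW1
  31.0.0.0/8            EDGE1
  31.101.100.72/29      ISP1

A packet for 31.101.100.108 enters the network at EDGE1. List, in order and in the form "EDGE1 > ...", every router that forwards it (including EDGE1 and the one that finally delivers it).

At EDGE1: longest match for 31.101.100.108 is 31.101.64.0/18 -> EDGE2
At EDGE2: longest match for 31.101.100.108 is 31.101.96.0/19 -> LAN

EDGE1 > EDGE2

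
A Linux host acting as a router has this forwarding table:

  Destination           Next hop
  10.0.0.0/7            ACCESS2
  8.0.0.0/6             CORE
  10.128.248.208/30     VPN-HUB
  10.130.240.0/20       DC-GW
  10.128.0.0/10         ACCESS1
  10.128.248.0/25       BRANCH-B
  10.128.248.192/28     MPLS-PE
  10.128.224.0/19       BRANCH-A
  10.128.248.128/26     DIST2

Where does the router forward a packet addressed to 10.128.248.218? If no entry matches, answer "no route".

Routes whose prefix contains 10.128.248.218:
  8.0.0.0/6 (8.0.0.0 - 11.255.255.255) -> CORE
  10.0.0.0/7 (10.0.0.0 - 11.255.255.255) -> ACCESS2
  10.128.0.0/10 (10.128.0.0 - 10.191.255.255) -> ACCESS1
  10.128.224.0/19 (10.128.224.0 - 10.128.255.255) -> BRANCH-A
More-specific entries that do NOT match:
  10.128.248.208/30 (10.128.248.208 - 10.128.248.211) does not contain 10.128.248.218
  10.128.248.192/28 (10.128.248.192 - 10.128.248.207) does not contain 10.128.248.218
  10.128.248.128/26 (10.128.248.128 - 10.128.248.191) does not contain 10.128.248.218
  10.128.248.0/25 (10.128.248.0 - 10.128.248.127) does not contain 10.128.248.218
  10.130.240.0/20 (10.130.240.0 - 10.130.255.255) does not contain 10.128.248.218
Longest matching prefix is /19 -> next hop BRANCH-A.

BRANCH-A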